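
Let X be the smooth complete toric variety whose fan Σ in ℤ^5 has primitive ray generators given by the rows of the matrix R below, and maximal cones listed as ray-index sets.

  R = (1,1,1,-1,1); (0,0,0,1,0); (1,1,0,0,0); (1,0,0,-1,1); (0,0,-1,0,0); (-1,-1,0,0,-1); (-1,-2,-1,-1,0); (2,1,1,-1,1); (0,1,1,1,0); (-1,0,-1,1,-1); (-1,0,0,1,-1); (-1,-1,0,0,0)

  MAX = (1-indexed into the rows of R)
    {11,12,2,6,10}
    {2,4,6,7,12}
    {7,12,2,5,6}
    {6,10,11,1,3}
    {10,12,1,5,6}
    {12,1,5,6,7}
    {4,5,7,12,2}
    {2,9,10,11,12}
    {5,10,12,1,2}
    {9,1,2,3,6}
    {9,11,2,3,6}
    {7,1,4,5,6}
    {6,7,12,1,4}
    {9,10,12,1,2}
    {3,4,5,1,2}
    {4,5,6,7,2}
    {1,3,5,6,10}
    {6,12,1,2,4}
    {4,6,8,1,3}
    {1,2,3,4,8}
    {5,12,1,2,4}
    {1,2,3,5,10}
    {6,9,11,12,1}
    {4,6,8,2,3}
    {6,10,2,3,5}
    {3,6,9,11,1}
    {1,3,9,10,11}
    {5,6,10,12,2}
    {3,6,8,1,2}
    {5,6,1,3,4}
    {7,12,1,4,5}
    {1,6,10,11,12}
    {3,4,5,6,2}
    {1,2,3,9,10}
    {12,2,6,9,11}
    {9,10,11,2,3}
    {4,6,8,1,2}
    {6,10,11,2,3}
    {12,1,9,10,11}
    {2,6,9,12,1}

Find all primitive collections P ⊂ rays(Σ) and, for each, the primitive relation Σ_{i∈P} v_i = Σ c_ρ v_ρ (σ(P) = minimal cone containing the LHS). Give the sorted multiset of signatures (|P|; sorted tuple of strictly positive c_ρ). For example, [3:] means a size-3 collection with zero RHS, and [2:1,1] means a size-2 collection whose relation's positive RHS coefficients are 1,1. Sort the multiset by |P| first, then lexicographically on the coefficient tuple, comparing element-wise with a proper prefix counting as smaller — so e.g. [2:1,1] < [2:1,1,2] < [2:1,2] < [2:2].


Minimal non-faces — 23 found among 12 rays, 40 max cones:

  P = {3,12}:  v_{3} + v_{12} = 0  so sig = [2:]
  P = {4,11}:  v_{4} + v_{11} = 0  so sig = [2:]
  P = {4,10}:  v_{4} + v_{10} = v_{5}  so sig = [2:1]
  P = {5,11}:  v_{5} + v_{11} = v_{10}  so sig = [2:1]
  P = {7,9}:  v_{7} + v_{9} = v_{12}  so sig = [2:1]
  P = {8,10}:  v_{8} + v_{10} = v_{3}  so sig = [2:1]
  P = {4,9}:  v_{4} + v_{9} = v_{1} + v_{2}  so sig = [2:1,1]
  P = {5,8}:  v_{5} + v_{8} = v_{3} + v_{4}  so sig = [2:1,1]
  P = {3,7}:  v_{3} + v_{7} = v_{4} + v_{5} + v_{6}  so sig = [2:1,1,1]
  P = {5,9}:  v_{5} + v_{9} = v_{1} + v_{2} + v_{10}  so sig = [2:1,1,1]
  P = {7,11}:  v_{7} + v_{11} = v_{5} + v_{6} + v_{12}  so sig = [2:1,1,1]
  P = {8,11}:  v_{8} + v_{11} = v_{1} + v_{2} + v_{3} + v_{6}  so sig = [2:1,1,1,1]
  P = {8,12}:  v_{8} + v_{12} = v_{1} + v_{2} + v_{4} + v_{6}  so sig = [2:1,1,1,1]
  P = {7,10}:  v_{7} + v_{10} = 2·v_{5} + v_{6} + v_{12}  so sig = [2:1,1,2]
  P = {8,9}:  v_{8} + v_{9} = 2·v_{1} + 2·v_{2} + v_{3} + v_{6}  so sig = [2:1,1,2,2]
  P = {7,8}:  v_{7} + v_{8} = 2·v_{4} + v_{6}  so sig = [2:1,2]
  P = {1,2,11}:  v_{1} + v_{2} + v_{11} = v_{9}  so sig = [3:1]
  P = {1,2,7}:  v_{1} + v_{2} + v_{7} = v_{4} + v_{12}  so sig = [3:1,1]
  P = {6,9,10}:  v_{6} + v_{9} + v_{10} = 2·v_{11}  so sig = [3:2]
  P = {1,2,5,6}:  v_{1} + v_{2} + v_{5} + v_{6} = 0  so sig = [4:]
  P = {1,2,6,10}:  v_{1} + v_{2} + v_{6} + v_{10} = v_{11}  so sig = [4:1]
  P = {4,5,6,12}:  v_{4} + v_{5} + v_{6} + v_{12} = v_{7}  so sig = [4:1]
  P = {1,2,3,4,6}:  v_{1} + v_{2} + v_{3} + v_{4} + v_{6} = v_{8}  so sig = [5:1]

so the primitive-relation signature multiset is
    [2:]
    [2:]
    [2:1]
    [2:1]
    [2:1]
    [2:1]
    [2:1,1]
    [2:1,1]
    [2:1,1,1]
    [2:1,1,1]
    [2:1,1,1]
    [2:1,1,1,1]
    [2:1,1,1,1]
    [2:1,1,2]
    [2:1,1,2,2]
    [2:1,2]
    [3:1]
    [3:1,1]
    [3:2]
    [4:]
    [4:1]
    [4:1]
    [5:1]


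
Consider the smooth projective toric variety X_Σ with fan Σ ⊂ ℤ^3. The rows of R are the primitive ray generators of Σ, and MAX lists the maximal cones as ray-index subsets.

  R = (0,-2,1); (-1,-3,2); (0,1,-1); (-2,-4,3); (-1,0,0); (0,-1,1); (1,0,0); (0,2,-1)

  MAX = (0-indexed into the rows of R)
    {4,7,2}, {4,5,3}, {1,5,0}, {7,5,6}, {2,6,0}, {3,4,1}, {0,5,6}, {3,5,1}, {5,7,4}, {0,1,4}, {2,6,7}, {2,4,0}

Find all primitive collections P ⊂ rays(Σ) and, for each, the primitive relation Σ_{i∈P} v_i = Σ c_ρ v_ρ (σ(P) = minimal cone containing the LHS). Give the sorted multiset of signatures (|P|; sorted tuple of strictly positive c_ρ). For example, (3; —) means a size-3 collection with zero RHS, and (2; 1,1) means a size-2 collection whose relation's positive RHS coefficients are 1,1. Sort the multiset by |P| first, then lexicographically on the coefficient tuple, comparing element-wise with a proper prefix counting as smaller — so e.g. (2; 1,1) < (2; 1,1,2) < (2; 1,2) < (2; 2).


12 minimal non-faces of Δ(Σ) (on 8 rays):

  P = {0,7}:  v_{0} + v_{7} = 0 ; sig = (2; —)
  P = {2,5}:  v_{2} + v_{5} = 0 ; sig = (2; —)
  P = {4,6}:  v_{4} + v_{6} = 0 ; sig = (2; —)
  P = {1,2}:  v_{1} + v_{2} = v_{0} + v_{4} ; sig = (2; 1,1)
  P = {1,6}:  v_{1} + v_{6} = v_{0} + v_{5} ; sig = (2; 1,1)
  P = {1,7}:  v_{1} + v_{7} = v_{4} + v_{5} ; sig = (2; 1,1)
  P = {2,3}:  v_{2} + v_{3} = v_{1} + v_{4} ; sig = (2; 1,1)
  P = {3,6}:  v_{3} + v_{6} = v_{1} + v_{5} ; sig = (2; 1,1)
  P = {0,3}:  v_{0} + v_{3} = 2·v_{1} ; sig = (2; 2)
  P = {3,7}:  v_{3} + v_{7} = 2·v_{4} + 2·v_{5} ; sig = (2; 2,2)
  P = {0,4,5}:  v_{0} + v_{4} + v_{5} = v_{1} ; sig = (3; 1)
  P = {1,4,5}:  v_{1} + v_{4} + v_{5} = v_{3} ; sig = (3; 1)

Signatures (|P|; sorted positive RHS coefficients), sorted:
    (2; —)
    (2; —)
    (2; —)
    (2; 1,1)
    (2; 1,1)
    (2; 1,1)
    (2; 1,1)
    (2; 1,1)
    (2; 2)
    (2; 2,2)
    (3; 1)
    (3; 1)


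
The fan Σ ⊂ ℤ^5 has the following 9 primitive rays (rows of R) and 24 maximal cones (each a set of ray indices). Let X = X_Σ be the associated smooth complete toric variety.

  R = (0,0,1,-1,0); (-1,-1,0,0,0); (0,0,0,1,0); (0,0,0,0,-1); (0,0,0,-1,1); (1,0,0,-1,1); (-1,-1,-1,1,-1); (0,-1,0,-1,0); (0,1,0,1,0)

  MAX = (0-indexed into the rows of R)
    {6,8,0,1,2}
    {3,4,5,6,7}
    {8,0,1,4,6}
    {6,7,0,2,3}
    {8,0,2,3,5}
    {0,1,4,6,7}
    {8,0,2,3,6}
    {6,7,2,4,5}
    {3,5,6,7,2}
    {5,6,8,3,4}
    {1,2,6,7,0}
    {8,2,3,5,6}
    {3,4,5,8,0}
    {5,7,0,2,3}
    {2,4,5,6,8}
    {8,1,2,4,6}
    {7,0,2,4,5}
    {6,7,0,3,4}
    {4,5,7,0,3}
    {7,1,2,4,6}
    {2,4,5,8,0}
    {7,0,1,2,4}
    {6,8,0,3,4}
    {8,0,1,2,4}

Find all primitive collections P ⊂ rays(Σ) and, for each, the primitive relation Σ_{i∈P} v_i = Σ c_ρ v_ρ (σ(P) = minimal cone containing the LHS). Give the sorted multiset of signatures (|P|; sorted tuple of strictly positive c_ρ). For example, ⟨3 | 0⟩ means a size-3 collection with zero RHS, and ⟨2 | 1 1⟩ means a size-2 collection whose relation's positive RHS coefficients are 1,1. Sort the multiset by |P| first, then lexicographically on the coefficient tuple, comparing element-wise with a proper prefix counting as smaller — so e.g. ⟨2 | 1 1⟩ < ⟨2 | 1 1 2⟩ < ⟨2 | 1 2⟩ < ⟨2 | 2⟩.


Δ(Σ) — 9 vertices, 6 min non-faces:

  {7,8}:  v_{7} + v_{8} = 0 ; sig = ⟨2 | 0⟩
  {1,3}:  v_{1} + v_{3} = v_{0} + v_{6} ; sig = ⟨2 | 1 1⟩
  {1,5}:  v_{1} + v_{5} = v_{2} + v_{4} + v_{7} ; sig = ⟨2 | 1 1 1⟩
  {2,3,4}:  v_{2} + v_{3} + v_{4} = 0 ; sig = ⟨3 | 0⟩
  {0,5,6}:  v_{0} + v_{5} + v_{6} = v_{7} ; sig = ⟨3 | 1⟩
  {0,2,4,6}:  v_{0} + v_{2} + v_{4} + v_{6} = v_{1} ; sig = ⟨4 | 1⟩

Sorted signature multiset PRS(X):
    |P|=2: 3 collections, coeffs (), (1,1), (1,1,1)
    |P|=3: 2 collections, coeffs (), (1)
    |P|=4: 1 collection, coeffs (1)


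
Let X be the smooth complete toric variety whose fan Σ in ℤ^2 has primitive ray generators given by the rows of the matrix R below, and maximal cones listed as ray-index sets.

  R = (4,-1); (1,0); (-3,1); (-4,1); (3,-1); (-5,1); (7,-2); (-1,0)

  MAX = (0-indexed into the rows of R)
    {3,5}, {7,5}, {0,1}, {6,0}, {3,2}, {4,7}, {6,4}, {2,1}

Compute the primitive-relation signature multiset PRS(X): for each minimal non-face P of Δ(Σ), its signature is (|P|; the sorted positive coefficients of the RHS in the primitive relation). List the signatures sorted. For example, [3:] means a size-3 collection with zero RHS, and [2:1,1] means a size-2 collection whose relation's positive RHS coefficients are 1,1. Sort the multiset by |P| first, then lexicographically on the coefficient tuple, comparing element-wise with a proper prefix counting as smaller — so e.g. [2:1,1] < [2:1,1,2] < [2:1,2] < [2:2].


|primitive collections| = 20. Relations:

  • {0,3}:  v_{0} + v_{3} = 0  so sig = [2:]
  • {1,7}:  v_{1} + v_{7} = 0  so sig = [2:]
  • {2,4}:  v_{2} + v_{4} = 0  so sig = [2:]
  • {0,2}:  v_{0} + v_{2} = v_{1}  so sig = [2:1]
  • {0,4}:  v_{0} + v_{4} = v_{6}  so sig = [2:1]
  • {0,5}:  v_{0} + v_{5} = v_{7}  so sig = [2:1]
  • {0,7}:  v_{0} + v_{7} = v_{4}  so sig = [2:1]
  • {1,3}:  v_{1} + v_{3} = v_{2}  so sig = [2:1]
  • {1,4}:  v_{1} + v_{4} = v_{0}  so sig = [2:1]
  • {1,5}:  v_{1} + v_{5} = v_{3}  so sig = [2:1]
  • {2,6}:  v_{2} + v_{6} = v_{0}  so sig = [2:1]
  • {2,7}:  v_{2} + v_{7} = v_{3}  so sig = [2:1]
  • {3,4}:  v_{3} + v_{4} = v_{7}  so sig = [2:1]
  • {3,6}:  v_{3} + v_{6} = v_{4}  so sig = [2:1]
  • {3,7}:  v_{3} + v_{7} = v_{5}  so sig = [2:1]
  • {5,6}:  v_{5} + v_{6} = v_{4} + v_{7}  so sig = [2:1,1]
  • {1,6}:  v_{1} + v_{6} = 2·v_{0}  so sig = [2:2]
  • {2,5}:  v_{2} + v_{5} = 2·v_{3}  so sig = [2:2]
  • {4,5}:  v_{4} + v_{5} = 2·v_{7}  so sig = [2:2]
  • {6,7}:  v_{6} + v_{7} = 2·v_{4}  so sig = [2:2]

Signatures (|P|; sorted positive RHS coefficients), sorted:
    [2:]
    [2:]
    [2:]
    [2:1]
    [2:1]
    [2:1]
    [2:1]
    [2:1]
    [2:1]
    [2:1]
    [2:1]
    [2:1]
    [2:1]
    [2:1]
    [2:1]
    [2:1,1]
    [2:2]
    [2:2]
    [2:2]
    [2:2]


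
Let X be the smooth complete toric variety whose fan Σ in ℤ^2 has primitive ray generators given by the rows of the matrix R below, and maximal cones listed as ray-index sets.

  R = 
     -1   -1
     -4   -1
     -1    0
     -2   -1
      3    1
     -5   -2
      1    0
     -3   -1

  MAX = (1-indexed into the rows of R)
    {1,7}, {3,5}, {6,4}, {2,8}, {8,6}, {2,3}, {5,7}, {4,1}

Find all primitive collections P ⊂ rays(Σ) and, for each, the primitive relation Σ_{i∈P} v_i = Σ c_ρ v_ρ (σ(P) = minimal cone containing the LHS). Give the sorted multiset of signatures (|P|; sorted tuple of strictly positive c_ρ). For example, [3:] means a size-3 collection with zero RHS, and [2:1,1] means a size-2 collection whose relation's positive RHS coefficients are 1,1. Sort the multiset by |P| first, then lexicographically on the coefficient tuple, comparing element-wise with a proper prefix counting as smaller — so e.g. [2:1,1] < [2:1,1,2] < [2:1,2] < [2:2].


The 20 primitive collections of Σ (r=8, n=2):

  P={3,7}:  v_{3} + v_{7} = 0 — sig = [2:]
  P={5,8}:  v_{5} + v_{8} = 0 — sig = [2:]
  P={1,2}:  v_{1} + v_{2} = v_{6} — sig = [2:1]
  P={1,3}:  v_{1} + v_{3} = v_{4} — sig = [2:1]
  P={2,5}:  v_{2} + v_{5} = v_{3} — sig = [2:1]
  P={2,7}:  v_{2} + v_{7} = v_{8} — sig = [2:1]
  P={3,4}:  v_{3} + v_{4} = v_{8} — sig = [2:1]
  P={3,8}:  v_{3} + v_{8} = v_{2} — sig = [2:1]
  P={4,5}:  v_{4} + v_{5} = v_{7} — sig = [2:1]
  P={4,7}:  v_{4} + v_{7} = v_{1} — sig = [2:1]
  P={4,8}:  v_{4} + v_{8} = v_{6} — sig = [2:1]
  P={5,6}:  v_{5} + v_{6} = v_{4} — sig = [2:1]
  P={7,8}:  v_{7} + v_{8} = v_{4} — sig = [2:1]
  P={1,5}:  v_{1} + v_{5} = 2·v_{7} — sig = [2:2]
  P={1,8}:  v_{1} + v_{8} = 2·v_{4} — sig = [2:2]
  P={2,4}:  v_{2} + v_{4} = 2·v_{8} — sig = [2:2]
  P={3,6}:  v_{3} + v_{6} = 2·v_{8} — sig = [2:2]
  P={6,7}:  v_{6} + v_{7} = 2·v_{4} — sig = [2:2]
  P={1,6}:  v_{1} + v_{6} = 3·v_{4} — sig = [2:3]
  P={2,6}:  v_{2} + v_{6} = 3·v_{8} — sig = [2:3]

so the primitive-relation signature multiset is
    [2:]
    [2:]
    [2:1]
    [2:1]
    [2:1]
    [2:1]
    [2:1]
    [2:1]
    [2:1]
    [2:1]
    [2:1]
    [2:1]
    [2:1]
    [2:2]
    [2:2]
    [2:2]
    [2:2]
    [2:2]
    [2:3]
    [2:3]


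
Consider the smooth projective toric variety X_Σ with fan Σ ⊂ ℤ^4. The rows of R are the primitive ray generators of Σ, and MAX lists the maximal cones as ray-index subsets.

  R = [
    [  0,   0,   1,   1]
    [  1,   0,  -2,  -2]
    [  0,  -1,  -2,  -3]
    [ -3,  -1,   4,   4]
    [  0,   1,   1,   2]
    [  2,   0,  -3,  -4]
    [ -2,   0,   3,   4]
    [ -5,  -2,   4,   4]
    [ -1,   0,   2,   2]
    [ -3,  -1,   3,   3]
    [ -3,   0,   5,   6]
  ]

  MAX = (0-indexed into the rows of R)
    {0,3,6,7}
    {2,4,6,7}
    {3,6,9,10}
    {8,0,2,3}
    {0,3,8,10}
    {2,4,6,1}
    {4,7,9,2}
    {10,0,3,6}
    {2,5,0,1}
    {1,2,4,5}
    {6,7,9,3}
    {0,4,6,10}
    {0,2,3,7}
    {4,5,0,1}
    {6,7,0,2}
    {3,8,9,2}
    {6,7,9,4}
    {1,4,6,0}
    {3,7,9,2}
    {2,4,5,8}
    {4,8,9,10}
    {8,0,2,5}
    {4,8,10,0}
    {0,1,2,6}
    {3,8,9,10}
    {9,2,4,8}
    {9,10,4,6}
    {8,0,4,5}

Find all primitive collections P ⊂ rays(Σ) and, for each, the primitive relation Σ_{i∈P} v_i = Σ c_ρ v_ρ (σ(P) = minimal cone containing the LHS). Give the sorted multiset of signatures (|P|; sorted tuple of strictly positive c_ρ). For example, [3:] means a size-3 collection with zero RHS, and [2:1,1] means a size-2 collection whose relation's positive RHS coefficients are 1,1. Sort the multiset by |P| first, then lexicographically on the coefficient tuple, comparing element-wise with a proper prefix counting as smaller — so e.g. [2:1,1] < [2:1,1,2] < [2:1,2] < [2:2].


Primitive collections (20):

  P = {1,8}:  v_{1} + v_{8} = 0  ⟹  sig = [2:]
  P = {5,6}:  v_{5} + v_{6} = 0  ⟹  sig = [2:]
  P = {0,9}:  v_{0} + v_{9} = v_{3}  ⟹  sig = [2:1]
  P = {1,10}:  v_{1} + v_{10} = v_{6}  ⟹  sig = [2:1]
  P = {2,10}:  v_{2} + v_{10} = v_{9}  ⟹  sig = [2:1]
  P = {3,4}:  v_{3} + v_{4} = v_{10}  ⟹  sig = [2:1]
  P = {5,10}:  v_{5} + v_{10} = v_{8}  ⟹  sig = [2:1]
  P = {6,8}:  v_{6} + v_{8} = v_{10}  ⟹  sig = [2:1]
  P = {1,9}:  v_{1} + v_{9} = v_{2} + v_{6}  ⟹  sig = [2:1,1]
  P = {5,7}:  v_{5} + v_{7} = v_{2} + v_{9}  ⟹  sig = [2:1,1]
  P = {5,9}:  v_{5} + v_{9} = v_{2} + v_{8}  ⟹  sig = [2:1,1]
  P = {1,3}:  v_{1} + v_{3} = v_{0} + v_{2} + v_{6}  ⟹  sig = [2:1,1,1]
  P = {3,5}:  v_{3} + v_{5} = v_{0} + v_{2} + v_{8}  ⟹  sig = [2:1,1,1]
  P = {7,10}:  v_{7} + v_{10} = v_{6} + 2·v_{9}  ⟹  sig = [2:1,2]
  P = {7,8}:  v_{7} + v_{8} = 2·v_{9}  ⟹  sig = [2:2]
  P = {1,7}:  v_{1} + v_{7} = 2·v_{2} + 2·v_{6}  ⟹  sig = [2:2,2]
  P = {0,2,4}:  v_{0} + v_{2} + v_{4} = 0  ⟹  sig = [3:]
  P = {2,6,9}:  v_{2} + v_{6} + v_{9} = v_{7}  ⟹  sig = [3:1]
  P = {0,4,7}:  v_{0} + v_{4} + v_{7} = v_{6} + v_{9}  ⟹  sig = [3:1,1]
  P = {2,3,6}:  v_{2} + v_{3} + v_{6} = v_{0} + v_{7}  ⟹  sig = [3:1,1]

Signatures (|P|; sorted positive RHS coefficients), sorted:
[[2:], [2:], [2:1], [2:1], [2:1], [2:1], [2:1], [2:1], [2:1,1], [2:1,1], [2:1,1], [2:1,1,1], [2:1,1,1], [2:1,2], [2:2], [2:2,2], [3:], [3:1], [3:1,1], [3:1,1]]


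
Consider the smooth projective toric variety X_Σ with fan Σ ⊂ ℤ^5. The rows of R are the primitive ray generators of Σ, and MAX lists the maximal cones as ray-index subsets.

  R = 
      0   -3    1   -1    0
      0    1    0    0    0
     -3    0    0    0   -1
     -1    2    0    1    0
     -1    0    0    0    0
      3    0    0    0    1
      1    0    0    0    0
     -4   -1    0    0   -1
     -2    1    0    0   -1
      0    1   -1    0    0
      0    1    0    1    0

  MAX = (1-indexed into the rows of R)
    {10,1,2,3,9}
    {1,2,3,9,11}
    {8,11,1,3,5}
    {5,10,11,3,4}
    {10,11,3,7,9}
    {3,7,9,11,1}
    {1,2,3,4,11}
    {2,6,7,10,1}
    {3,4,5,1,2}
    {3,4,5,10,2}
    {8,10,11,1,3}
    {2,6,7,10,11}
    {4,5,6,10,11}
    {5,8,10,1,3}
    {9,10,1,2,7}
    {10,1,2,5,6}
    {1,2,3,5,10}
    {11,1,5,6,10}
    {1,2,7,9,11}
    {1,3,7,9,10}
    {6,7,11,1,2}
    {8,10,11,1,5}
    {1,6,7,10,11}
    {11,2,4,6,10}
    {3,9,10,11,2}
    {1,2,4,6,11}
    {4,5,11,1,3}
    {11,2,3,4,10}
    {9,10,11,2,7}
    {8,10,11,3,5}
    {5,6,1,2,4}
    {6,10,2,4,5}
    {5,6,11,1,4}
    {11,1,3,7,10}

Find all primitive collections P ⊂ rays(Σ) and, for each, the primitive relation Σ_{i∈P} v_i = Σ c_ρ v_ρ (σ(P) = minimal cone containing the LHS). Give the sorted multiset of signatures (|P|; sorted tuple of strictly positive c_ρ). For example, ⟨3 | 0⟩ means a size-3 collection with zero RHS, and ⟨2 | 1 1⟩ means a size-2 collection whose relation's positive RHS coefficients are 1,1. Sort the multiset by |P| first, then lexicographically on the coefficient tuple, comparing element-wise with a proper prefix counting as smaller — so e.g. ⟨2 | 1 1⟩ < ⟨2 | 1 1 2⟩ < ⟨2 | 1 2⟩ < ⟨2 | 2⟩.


Δ(Σ) — 11 vertices, 17 min non-faces:

  P = {3,6}:  v_{3} + v_{6} = 0  so sig = ⟨2 | 0⟩
  P = {5,7}:  v_{5} + v_{7} = 0  so sig = ⟨2 | 0⟩
  P = {2,8}:  v_{2} + v_{8} = v_{3} + v_{5}  so sig = ⟨2 | 1 1⟩
  P = {4,7}:  v_{4} + v_{7} = v_{2} + v_{11}  so sig = ⟨2 | 1 1⟩
  P = {5,9}:  v_{5} + v_{9} = v_{2} + v_{3}  so sig = ⟨2 | 1 1⟩
  P = {6,9}:  v_{6} + v_{9} = v_{2} + v_{7}  so sig = ⟨2 | 1 1⟩
  P = {6,8}:  v_{6} + v_{8} = v_{1} + v_{5} + v_{10} + v_{11}  so sig = ⟨2 | 1 1 1 1⟩
  P = {7,8}:  v_{7} + v_{8} = v_{1} + v_{3} + v_{10} + v_{11}  so sig = ⟨2 | 1 1 1 1⟩
  P = {4,8}:  v_{4} + v_{8} = v_{3} + 2·v_{5} + v_{11}  so sig = ⟨2 | 1 1 2⟩
  P = {4,9}:  v_{4} + v_{9} = 2·v_{2} + v_{3} + v_{11}  so sig = ⟨2 | 1 1 2⟩
  P = {8,9}:  v_{8} + v_{9} = 2·v_{3}  so sig = ⟨2 | 2⟩
  P = {1,4,10}:  v_{1} + v_{4} + v_{10} = v_{5}  so sig = ⟨3 | 1⟩
  P = {2,3,7}:  v_{2} + v_{3} + v_{7} = v_{9}  so sig = ⟨3 | 1⟩
  P = {2,5,11}:  v_{2} + v_{5} + v_{11} = v_{4}  so sig = ⟨3 | 1⟩
  P = {1,2,10,11}:  v_{1} + v_{2} + v_{10} + v_{11} = 0  so sig = ⟨4 | 0⟩
  P = {1,9,10,11}:  v_{1} + v_{9} + v_{10} + v_{11} = v_{3} + v_{7}  so sig = ⟨4 | 1 1⟩
  P = {1,3,5,10,11}:  v_{1} + v_{3} + v_{5} + v_{10} + v_{11} = v_{8}  so sig = ⟨5 | 1⟩

Hence PRS(X_Σ) =
    ⟨2 | 0⟩
    ⟨2 | 0⟩
    ⟨2 | 1 1⟩
    ⟨2 | 1 1⟩
    ⟨2 | 1 1⟩
    ⟨2 | 1 1⟩
    ⟨2 | 1 1 1 1⟩
    ⟨2 | 1 1 1 1⟩
    ⟨2 | 1 1 2⟩
    ⟨2 | 1 1 2⟩
    ⟨2 | 2⟩
    ⟨3 | 1⟩
    ⟨3 | 1⟩
    ⟨3 | 1⟩
    ⟨4 | 0⟩
    ⟨4 | 1 1⟩
    ⟨5 | 1⟩


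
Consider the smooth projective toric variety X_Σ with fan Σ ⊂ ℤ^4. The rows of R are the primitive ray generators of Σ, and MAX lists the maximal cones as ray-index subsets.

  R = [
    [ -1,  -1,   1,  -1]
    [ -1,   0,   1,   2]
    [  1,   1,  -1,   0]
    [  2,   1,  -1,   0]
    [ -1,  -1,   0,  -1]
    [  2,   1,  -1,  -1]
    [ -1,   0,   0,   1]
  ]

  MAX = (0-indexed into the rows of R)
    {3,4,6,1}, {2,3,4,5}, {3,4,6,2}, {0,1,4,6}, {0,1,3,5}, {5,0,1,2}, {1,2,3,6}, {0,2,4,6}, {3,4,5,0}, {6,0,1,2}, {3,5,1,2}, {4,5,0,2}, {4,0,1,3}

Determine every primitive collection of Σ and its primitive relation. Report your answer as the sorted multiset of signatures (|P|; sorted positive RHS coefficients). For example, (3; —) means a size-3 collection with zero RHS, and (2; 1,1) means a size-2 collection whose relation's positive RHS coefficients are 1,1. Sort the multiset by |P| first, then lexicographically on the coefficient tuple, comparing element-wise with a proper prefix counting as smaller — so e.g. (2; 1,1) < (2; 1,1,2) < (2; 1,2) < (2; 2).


Primitive collections (5):

  • {5,6}:  v_{5} + v_{6} = v_{2}  →  sig = (2; 1)
  • {0,3,6}:  v_{0} + v_{3} + v_{6} = 0  →  sig = (3; —)
  • {1,4,5}:  v_{1} + v_{4} + v_{5} = 0  →  sig = (3; —)
  • {0,2,3}:  v_{0} + v_{2} + v_{3} = v_{5}  →  sig = (3; 1)
  • {1,2,4}:  v_{1} + v_{2} + v_{4} = v_{6}  →  sig = (3; 1)

so the primitive-relation signature multiset is
    (2; 1)
    (3; —)
    (3; —)
    (3; 1)
    (3; 1)


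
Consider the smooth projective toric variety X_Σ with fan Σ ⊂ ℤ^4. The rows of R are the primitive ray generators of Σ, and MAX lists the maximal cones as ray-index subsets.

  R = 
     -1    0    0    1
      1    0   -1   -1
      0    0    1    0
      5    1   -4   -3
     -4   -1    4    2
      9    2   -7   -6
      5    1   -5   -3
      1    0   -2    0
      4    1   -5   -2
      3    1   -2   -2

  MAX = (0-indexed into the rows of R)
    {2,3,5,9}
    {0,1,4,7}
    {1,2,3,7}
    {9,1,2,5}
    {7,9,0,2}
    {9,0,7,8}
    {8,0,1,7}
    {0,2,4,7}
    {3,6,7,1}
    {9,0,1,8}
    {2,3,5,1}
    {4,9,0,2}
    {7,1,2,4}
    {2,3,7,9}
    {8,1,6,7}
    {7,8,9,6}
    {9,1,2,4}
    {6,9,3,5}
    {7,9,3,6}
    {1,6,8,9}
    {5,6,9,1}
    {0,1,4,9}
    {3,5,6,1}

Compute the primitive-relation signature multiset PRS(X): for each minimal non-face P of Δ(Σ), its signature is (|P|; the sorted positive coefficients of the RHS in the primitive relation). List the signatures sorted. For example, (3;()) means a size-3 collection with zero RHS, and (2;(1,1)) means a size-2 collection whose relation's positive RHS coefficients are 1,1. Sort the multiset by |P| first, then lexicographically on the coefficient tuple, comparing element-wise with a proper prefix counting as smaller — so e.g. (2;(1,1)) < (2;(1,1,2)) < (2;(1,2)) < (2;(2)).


The 16 primitive collections of Σ (r=10, n=4):

  P={0,6}:  v_{0} + v_{6} = v_{8} — sig = (2;(1))
  P={2,6}:  v_{2} + v_{6} = v_{3} — sig = (2;(1))
  P={4,6}:  v_{4} + v_{6} = v_{1} — sig = (2;(1))
  P={0,3}:  v_{0} + v_{3} = v_{7} + v_{9} — sig = (2;(1,1))
  P={0,5}:  v_{0} + v_{5} = v_{6} + v_{9} — sig = (2;(1,1))
  P={2,8}:  v_{2} + v_{8} = v_{7} + v_{9} — sig = (2;(1,1))
  P={3,4}:  v_{3} + v_{4} = v_{1} + v_{2} — sig = (2;(1,1))
  P={4,8}:  v_{4} + v_{8} = v_{0} + v_{1} — sig = (2;(1,1))
  P={5,7}:  v_{5} + v_{7} = v_{3} + v_{6} — sig = (2;(1,1))
  P={3,8}:  v_{3} + v_{8} = v_{6} + v_{7} + v_{9} — sig = (2;(1,1,1))
  P={4,5}:  v_{4} + v_{5} = 2·v_{1} + v_{2} + v_{9} — sig = (2;(1,1,2))
  P={5,8}:  v_{5} + v_{8} = 2·v_{6} + v_{9} — sig = (2;(1,2))
  P={0,1,2}:  v_{0} + v_{1} + v_{2} = 0 — sig = (3;())
  P={4,7,9}:  v_{4} + v_{7} + v_{9} = 0 — sig = (3;())
  P={1,3,9}:  v_{1} + v_{3} + v_{9} = v_{5} — sig = (3;(1))
  P={1,7,9}:  v_{1} + v_{7} + v_{9} = v_{6} — sig = (3;(1))

Sorted signature multiset PRS(X):
[(2;(1)), (2;(1)), (2;(1)), (2;(1,1)), (2;(1,1)), (2;(1,1)), (2;(1,1)), (2;(1,1)), (2;(1,1)), (2;(1,1,1)), (2;(1,1,2)), (2;(1,2)), (3;()), (3;()), (3;(1)), (3;(1))]


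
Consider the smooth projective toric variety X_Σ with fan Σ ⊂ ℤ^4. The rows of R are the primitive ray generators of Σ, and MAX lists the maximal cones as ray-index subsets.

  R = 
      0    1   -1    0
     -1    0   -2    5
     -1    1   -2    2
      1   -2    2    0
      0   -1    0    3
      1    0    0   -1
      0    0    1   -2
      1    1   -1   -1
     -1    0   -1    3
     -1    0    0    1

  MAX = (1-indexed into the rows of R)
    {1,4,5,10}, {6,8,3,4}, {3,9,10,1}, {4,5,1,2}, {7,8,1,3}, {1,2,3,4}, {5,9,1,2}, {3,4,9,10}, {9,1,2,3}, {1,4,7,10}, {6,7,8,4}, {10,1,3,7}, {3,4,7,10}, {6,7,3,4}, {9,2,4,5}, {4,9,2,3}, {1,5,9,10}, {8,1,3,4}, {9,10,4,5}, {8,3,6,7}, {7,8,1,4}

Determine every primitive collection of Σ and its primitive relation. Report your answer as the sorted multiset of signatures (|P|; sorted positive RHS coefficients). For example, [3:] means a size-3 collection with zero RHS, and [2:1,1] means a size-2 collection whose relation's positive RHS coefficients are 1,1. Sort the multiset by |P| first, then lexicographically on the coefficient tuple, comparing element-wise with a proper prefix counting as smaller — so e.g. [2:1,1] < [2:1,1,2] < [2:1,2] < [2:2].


Δ(Σ) — 10 vertices, 18 min non-faces:

  P={6,10}:  v_{6} + v_{10} = 0 — sig = [2:]
  P={1,6}:  v_{1} + v_{6} = v_{8} — sig = [2:1]
  P={2,7}:  v_{2} + v_{7} = v_{9} — sig = [2:1]
  P={3,5}:  v_{3} + v_{5} = v_{2} — sig = [2:1]
  P={7,9}:  v_{7} + v_{9} = v_{10} — sig = [2:1]
  P={8,10}:  v_{8} + v_{10} = v_{1} — sig = [2:1]
  P={5,7}:  v_{5} + v_{7} = v_{1} + v_{4} + v_{10} — sig = [2:1,1,1]
  P={6,9}:  v_{6} + v_{9} = v_{1} + v_{3} + v_{4} — sig = [2:1,1,1]
  P={8,9}:  v_{8} + v_{9} = 2·v_{1} + v_{3} + v_{4} — sig = [2:1,1,2]
  P={5,6}:  v_{5} + v_{6} = 2·v_{1} + v_{3} + 2·v_{4} — sig = [2:1,2,2]
  P={5,8}:  v_{5} + v_{8} = 3·v_{1} + v_{3} + 2·v_{4} — sig = [2:1,2,3]
  P={2,10}:  v_{2} + v_{10} = 2·v_{9} — sig = [2:2]
  P={2,6}:  v_{2} + v_{6} = 2·v_{1} + 2·v_{3} + 2·v_{4} — sig = [2:2,2,2]
  P={2,8}:  v_{2} + v_{8} = 3·v_{1} + 2·v_{3} + 2·v_{4} — sig = [2:2,2,3]
  P={1,4,9}:  v_{1} + v_{4} + v_{9} = v_{5} — sig = [3:1]
  P={1,3,4,7}:  v_{1} + v_{3} + v_{4} + v_{7} = 0 — sig = [4:]
  P={1,3,4,10}:  v_{1} + v_{3} + v_{4} + v_{10} = v_{9} — sig = [4:1]
  P={3,4,7,8}:  v_{3} + v_{4} + v_{7} + v_{8} = v_{6} — sig = [4:1]

so the primitive-relation signature multiset is
    |P|=2: 14 collections, coeffs (), (1), (1), (1), (1), (1), (1,1,1), (1,1,1), (1,1,2), (1,2,2), (1,2,3), (2), (2,2,2), (2,2,3)
    |P|=3: 1 collection, coeffs (1)
    |P|=4: 3 collections, coeffs (), (1), (1)


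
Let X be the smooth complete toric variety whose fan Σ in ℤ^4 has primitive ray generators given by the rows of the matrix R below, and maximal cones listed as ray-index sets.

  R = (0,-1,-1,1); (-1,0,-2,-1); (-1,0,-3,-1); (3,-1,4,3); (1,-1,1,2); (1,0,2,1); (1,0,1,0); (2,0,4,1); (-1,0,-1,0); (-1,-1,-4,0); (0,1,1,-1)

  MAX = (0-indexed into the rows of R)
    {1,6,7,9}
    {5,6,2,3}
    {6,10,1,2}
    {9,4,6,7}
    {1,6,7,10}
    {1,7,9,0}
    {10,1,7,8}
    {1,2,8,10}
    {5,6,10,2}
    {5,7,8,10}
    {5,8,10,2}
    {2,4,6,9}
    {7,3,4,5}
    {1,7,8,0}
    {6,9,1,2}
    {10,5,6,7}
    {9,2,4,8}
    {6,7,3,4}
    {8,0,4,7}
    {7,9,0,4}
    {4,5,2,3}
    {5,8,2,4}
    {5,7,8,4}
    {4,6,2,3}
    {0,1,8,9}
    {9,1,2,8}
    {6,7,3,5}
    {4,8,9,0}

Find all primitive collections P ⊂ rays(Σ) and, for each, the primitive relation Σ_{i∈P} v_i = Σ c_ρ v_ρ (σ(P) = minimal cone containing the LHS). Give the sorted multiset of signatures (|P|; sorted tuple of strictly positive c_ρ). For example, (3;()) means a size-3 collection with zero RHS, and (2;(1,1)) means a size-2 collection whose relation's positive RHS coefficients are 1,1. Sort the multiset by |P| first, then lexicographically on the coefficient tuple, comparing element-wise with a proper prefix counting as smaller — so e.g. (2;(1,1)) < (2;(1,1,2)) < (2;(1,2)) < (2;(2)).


The 18 primitive collections of Σ (r=11, n=4):

  • {0,10}:  v_{0} + v_{10} = 0  →  sig = (2;())
  • {1,5}:  v_{1} + v_{5} = 0  →  sig = (2;())
  • {6,8}:  v_{6} + v_{8} = 0  →  sig = (2;())
  • {0,2}:  v_{0} + v_{2} = v_{9}  →  sig = (2;(1))
  • {0,5}:  v_{0} + v_{5} = v_{4}  →  sig = (2;(1))
  • {1,4}:  v_{1} + v_{4} = v_{0}  →  sig = (2;(1))
  • {2,7}:  v_{2} + v_{7} = v_{6}  →  sig = (2;(1))
  • {4,10}:  v_{4} + v_{10} = v_{5}  →  sig = (2;(1))
  • {9,10}:  v_{9} + v_{10} = v_{2}  →  sig = (2;(1))
  • {0,6}:  v_{0} + v_{6} = v_{7} + v_{9}  →  sig = (2;(1,1))
  • {1,3}:  v_{1} + v_{3} = v_{4} + v_{6}  →  sig = (2;(1,1))
  • {3,8}:  v_{3} + v_{8} = v_{4} + v_{5}  →  sig = (2;(1,1))
  • {5,9}:  v_{5} + v_{9} = v_{2} + v_{4}  →  sig = (2;(1,1))
  • {3,9}:  v_{3} + v_{9} = v_{2} + 2·v_{4} + v_{6}  →  sig = (2;(1,1,2))
  • {0,3}:  v_{0} + v_{3} = 2·v_{4} + v_{6}  →  sig = (2;(1,2))
  • {3,10}:  v_{3} + v_{10} = 2·v_{5} + v_{6}  →  sig = (2;(1,2))
  • {4,5,6}:  v_{4} + v_{5} + v_{6} = v_{3}  →  sig = (3;(1))
  • {7,8,9}:  v_{7} + v_{8} + v_{9} = v_{0}  →  sig = (3;(1))

Hence PRS(X_Σ) =
{ (2;()) ×3,  (2;(1)) ×6,  (2;(1,1)) ×4,  (2;(1,1,2)),  (2;(1,2)) ×2,  (3;(1)) ×2 }


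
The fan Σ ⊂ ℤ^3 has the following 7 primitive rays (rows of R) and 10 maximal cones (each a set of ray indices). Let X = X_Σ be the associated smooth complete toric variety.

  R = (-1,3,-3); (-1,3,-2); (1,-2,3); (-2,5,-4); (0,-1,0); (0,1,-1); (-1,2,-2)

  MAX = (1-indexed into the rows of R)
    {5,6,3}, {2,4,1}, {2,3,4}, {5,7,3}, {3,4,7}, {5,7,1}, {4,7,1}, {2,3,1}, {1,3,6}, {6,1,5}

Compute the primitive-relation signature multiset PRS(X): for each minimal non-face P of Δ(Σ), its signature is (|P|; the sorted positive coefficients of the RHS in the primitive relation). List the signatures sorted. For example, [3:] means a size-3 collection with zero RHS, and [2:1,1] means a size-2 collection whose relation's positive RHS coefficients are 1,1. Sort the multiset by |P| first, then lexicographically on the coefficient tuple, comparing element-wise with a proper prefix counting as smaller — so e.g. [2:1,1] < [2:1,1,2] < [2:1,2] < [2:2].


9 minimal non-faces of Δ(Σ) (on 7 rays):

  P={2,5}:  v_{2} + v_{5} = v_{7}  →  sig = [2:1]
  P={2,7}:  v_{2} + v_{7} = v_{4}  →  sig = [2:1]
  P={6,7}:  v_{6} + v_{7} = v_{1}  →  sig = [2:1]
  P={4,6}:  v_{4} + v_{6} = v_{1} + v_{2}  →  sig = [2:1,1]
  P={2,6}:  v_{2} + v_{6} = 2·v_{1} + v_{3}  →  sig = [2:1,2]
  P={4,5}:  v_{4} + v_{5} = 2·v_{7}  →  sig = [2:2]
  P={1,3,5}:  v_{1} + v_{3} + v_{5} = 0  →  sig = [3:]
  P={1,3,7}:  v_{1} + v_{3} + v_{7} = v_{2}  →  sig = [3:1]
  P={1,3,4}:  v_{1} + v_{3} + v_{4} = 2·v_{2}  →  sig = [3:2]

Signatures (|P|; sorted positive RHS coefficients), sorted:
{ [2:1] ×3,  [2:1,1],  [2:1,2],  [2:2],  [3:],  [3:1],  [3:2] }


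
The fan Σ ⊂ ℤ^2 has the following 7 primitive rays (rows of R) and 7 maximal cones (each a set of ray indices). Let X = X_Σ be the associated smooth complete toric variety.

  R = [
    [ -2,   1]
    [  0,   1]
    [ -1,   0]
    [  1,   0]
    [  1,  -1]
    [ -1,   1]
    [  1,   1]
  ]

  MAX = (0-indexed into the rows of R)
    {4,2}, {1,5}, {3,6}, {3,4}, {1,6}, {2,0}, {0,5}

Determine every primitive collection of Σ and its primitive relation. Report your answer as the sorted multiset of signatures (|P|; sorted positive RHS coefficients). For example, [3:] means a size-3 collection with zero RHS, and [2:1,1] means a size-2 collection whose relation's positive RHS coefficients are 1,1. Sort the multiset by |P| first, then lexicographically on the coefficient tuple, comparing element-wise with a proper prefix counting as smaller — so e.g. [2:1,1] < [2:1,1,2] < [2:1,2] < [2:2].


14 collections generate NE(X_Σ); each relation:

  {2,3}:  v_{2} + v_{3} = 0  ⟹  sig = [2:]
  {4,5}:  v_{4} + v_{5} = 0  ⟹  sig = [2:]
  {0,3}:  v_{0} + v_{3} = v_{5}  ⟹  sig = [2:1]
  {0,4}:  v_{0} + v_{4} = v_{2}  ⟹  sig = [2:1]
  {1,2}:  v_{1} + v_{2} = v_{5}  ⟹  sig = [2:1]
  {1,3}:  v_{1} + v_{3} = v_{6}  ⟹  sig = [2:1]
  {1,4}:  v_{1} + v_{4} = v_{3}  ⟹  sig = [2:1]
  {2,5}:  v_{2} + v_{5} = v_{0}  ⟹  sig = [2:1]
  {2,6}:  v_{2} + v_{6} = v_{1}  ⟹  sig = [2:1]
  {3,5}:  v_{3} + v_{5} = v_{1}  ⟹  sig = [2:1]
  {0,6}:  v_{0} + v_{6} = v_{1} + v_{5}  ⟹  sig = [2:1,1]
  {0,1}:  v_{0} + v_{1} = 2·v_{5}  ⟹  sig = [2:2]
  {4,6}:  v_{4} + v_{6} = 2·v_{3}  ⟹  sig = [2:2]
  {5,6}:  v_{5} + v_{6} = 2·v_{1}  ⟹  sig = [2:2]

so the primitive-relation signature multiset is
[[2:], [2:], [2:1], [2:1], [2:1], [2:1], [2:1], [2:1], [2:1], [2:1], [2:1,1], [2:2], [2:2], [2:2]]


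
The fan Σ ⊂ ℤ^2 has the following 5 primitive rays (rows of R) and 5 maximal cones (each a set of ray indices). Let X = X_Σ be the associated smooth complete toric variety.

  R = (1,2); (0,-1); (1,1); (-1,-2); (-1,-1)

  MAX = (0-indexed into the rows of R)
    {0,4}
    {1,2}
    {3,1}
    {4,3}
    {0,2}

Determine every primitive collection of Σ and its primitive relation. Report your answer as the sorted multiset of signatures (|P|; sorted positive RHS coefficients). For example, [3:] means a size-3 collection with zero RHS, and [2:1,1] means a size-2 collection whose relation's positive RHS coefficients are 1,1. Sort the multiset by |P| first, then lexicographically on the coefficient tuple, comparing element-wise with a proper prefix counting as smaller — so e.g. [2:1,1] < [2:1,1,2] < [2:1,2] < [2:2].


Minimal non-faces — 5 found among 5 rays, 5 max cones:

  {0,3}:  v_{0} + v_{3} = 0  ⟹  sig = [2:]
  {2,4}:  v_{2} + v_{4} = 0  ⟹  sig = [2:]
  {0,1}:  v_{0} + v_{1} = v_{2}  ⟹  sig = [2:1]
  {1,4}:  v_{1} + v_{4} = v_{3}  ⟹  sig = [2:1]
  {2,3}:  v_{2} + v_{3} = v_{1}  ⟹  sig = [2:1]

Sorted signature multiset PRS(X):
    |P|=2: 5 collections, coeffs (), (), (1), (1), (1)


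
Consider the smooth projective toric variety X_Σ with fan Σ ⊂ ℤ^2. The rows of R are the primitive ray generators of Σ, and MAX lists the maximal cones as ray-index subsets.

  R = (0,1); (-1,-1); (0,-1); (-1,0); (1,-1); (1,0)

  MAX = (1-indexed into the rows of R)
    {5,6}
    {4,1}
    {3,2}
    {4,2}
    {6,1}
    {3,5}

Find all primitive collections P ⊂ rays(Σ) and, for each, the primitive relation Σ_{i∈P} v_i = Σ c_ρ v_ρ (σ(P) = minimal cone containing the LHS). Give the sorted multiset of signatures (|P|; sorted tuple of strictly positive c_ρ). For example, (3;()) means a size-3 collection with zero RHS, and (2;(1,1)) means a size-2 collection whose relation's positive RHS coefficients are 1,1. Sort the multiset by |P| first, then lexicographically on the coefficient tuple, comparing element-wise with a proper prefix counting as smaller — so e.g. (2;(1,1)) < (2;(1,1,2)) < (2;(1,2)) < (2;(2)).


9 collections generate NE(X_Σ); each relation:

  P={1,3}:  v_{1} + v_{3} = 0 ; sig = (2;())
  P={4,6}:  v_{4} + v_{6} = 0 ; sig = (2;())
  P={1,2}:  v_{1} + v_{2} = v_{4} ; sig = (2;(1))
  P={1,5}:  v_{1} + v_{5} = v_{6} ; sig = (2;(1))
  P={2,6}:  v_{2} + v_{6} = v_{3} ; sig = (2;(1))
  P={3,4}:  v_{3} + v_{4} = v_{2} ; sig = (2;(1))
  P={3,6}:  v_{3} + v_{6} = v_{5} ; sig = (2;(1))
  P={4,5}:  v_{4} + v_{5} = v_{3} ; sig = (2;(1))
  P={2,5}:  v_{2} + v_{5} = 2·v_{3} ; sig = (2;(2))

so the primitive-relation signature multiset is
{ (2;()) ×2,  (2;(1)) ×6,  (2;(2)) }


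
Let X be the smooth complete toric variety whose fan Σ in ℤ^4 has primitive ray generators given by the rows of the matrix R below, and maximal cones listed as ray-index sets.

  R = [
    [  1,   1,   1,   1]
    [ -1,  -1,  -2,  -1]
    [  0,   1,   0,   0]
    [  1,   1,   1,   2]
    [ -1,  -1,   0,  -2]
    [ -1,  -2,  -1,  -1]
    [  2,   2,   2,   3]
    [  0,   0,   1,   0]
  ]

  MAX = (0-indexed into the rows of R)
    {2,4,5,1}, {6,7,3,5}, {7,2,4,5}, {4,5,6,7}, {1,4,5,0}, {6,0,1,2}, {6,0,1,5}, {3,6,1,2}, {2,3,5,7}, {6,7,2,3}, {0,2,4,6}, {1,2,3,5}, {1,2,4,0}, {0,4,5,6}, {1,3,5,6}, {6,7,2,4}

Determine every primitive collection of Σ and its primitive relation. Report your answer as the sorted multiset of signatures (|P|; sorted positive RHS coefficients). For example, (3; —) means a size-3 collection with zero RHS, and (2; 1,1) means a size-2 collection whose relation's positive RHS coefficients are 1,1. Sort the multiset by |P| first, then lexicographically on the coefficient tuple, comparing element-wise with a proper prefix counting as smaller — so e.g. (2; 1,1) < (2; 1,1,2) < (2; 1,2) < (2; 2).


Δ(Σ) — 8 vertices, 7 min non-faces:

  • {0,3}:  v_{0} + v_{3} = v_{6}  →  sig = (2; 1)
  • {3,4}:  v_{3} + v_{4} = v_{7}  →  sig = (2; 1)
  • {0,7}:  v_{0} + v_{7} = v_{4} + v_{6}  →  sig = (2; 1,1)
  • {1,7}:  v_{1} + v_{7} = v_{2} + v_{5}  →  sig = (2; 1,1)
  • {0,2,5}:  v_{0} + v_{2} + v_{5} = 0  →  sig = (3; —)
  • {1,4,6}:  v_{1} + v_{4} + v_{6} = 0  →  sig = (3; —)
  • {2,5,6}:  v_{2} + v_{5} + v_{6} = v_{3}  →  sig = (3; 1)

so the primitive-relation signature multiset is
    (2; 1)
    (2; 1)
    (2; 1,1)
    (2; 1,1)
    (3; —)
    (3; —)
    (3; 1)


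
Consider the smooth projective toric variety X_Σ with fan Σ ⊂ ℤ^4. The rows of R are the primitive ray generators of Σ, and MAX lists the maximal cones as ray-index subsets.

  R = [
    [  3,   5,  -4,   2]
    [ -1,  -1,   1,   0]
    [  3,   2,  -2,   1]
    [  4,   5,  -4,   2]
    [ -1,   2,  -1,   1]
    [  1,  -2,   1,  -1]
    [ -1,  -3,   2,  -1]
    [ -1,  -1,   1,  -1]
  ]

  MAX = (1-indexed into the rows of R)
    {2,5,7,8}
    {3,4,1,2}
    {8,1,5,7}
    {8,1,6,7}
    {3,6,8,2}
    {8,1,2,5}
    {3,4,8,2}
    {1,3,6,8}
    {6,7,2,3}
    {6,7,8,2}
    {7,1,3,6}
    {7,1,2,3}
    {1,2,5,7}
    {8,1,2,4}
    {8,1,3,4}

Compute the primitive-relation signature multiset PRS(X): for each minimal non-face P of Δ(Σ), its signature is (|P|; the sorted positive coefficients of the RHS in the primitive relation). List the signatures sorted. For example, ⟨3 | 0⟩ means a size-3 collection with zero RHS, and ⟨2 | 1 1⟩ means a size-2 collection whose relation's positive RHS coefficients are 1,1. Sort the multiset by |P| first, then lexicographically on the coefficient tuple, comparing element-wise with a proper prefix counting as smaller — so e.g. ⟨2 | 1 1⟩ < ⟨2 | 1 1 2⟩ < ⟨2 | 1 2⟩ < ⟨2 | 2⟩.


Δ(Σ) — 8 vertices, 9 min non-faces:

  {5,6}:  v_{5} + v_{6} = 0 ; sig = ⟨2 | 0⟩
  {4,7}:  v_{4} + v_{7} = v_{3} ; sig = ⟨2 | 1⟩
  {3,5}:  v_{3} + v_{5} = v_{1} + v_{2} ; sig = ⟨2 | 1 1⟩
  {4,6}:  v_{4} + v_{6} = 2·v_{3} + v_{8} ; sig = ⟨2 | 1 2⟩
  {4,5}:  v_{4} + v_{5} = 2·v_{1} + 2·v_{2} + v_{8} ; sig = ⟨2 | 1 2 2⟩
  {1,2,6}:  v_{1} + v_{2} + v_{6} = v_{3} ; sig = ⟨3 | 1⟩
  {3,7,8}:  v_{3} + v_{7} + v_{8} = v_{6} ; sig = ⟨3 | 1⟩
  {1,2,7,8}:  v_{1} + v_{2} + v_{7} + v_{8} = 0 ; sig = ⟨4 | 0⟩
  {1,2,3,8}:  v_{1} + v_{2} + v_{3} + v_{8} = v_{4} ; sig = ⟨4 | 1⟩

Sorted signature multiset PRS(X):
[⟨2 | 0⟩, ⟨2 | 1⟩, ⟨2 | 1 1⟩, ⟨2 | 1 2⟩, ⟨2 | 1 2 2⟩, ⟨3 | 1⟩, ⟨3 | 1⟩, ⟨4 | 0⟩, ⟨4 | 1⟩]


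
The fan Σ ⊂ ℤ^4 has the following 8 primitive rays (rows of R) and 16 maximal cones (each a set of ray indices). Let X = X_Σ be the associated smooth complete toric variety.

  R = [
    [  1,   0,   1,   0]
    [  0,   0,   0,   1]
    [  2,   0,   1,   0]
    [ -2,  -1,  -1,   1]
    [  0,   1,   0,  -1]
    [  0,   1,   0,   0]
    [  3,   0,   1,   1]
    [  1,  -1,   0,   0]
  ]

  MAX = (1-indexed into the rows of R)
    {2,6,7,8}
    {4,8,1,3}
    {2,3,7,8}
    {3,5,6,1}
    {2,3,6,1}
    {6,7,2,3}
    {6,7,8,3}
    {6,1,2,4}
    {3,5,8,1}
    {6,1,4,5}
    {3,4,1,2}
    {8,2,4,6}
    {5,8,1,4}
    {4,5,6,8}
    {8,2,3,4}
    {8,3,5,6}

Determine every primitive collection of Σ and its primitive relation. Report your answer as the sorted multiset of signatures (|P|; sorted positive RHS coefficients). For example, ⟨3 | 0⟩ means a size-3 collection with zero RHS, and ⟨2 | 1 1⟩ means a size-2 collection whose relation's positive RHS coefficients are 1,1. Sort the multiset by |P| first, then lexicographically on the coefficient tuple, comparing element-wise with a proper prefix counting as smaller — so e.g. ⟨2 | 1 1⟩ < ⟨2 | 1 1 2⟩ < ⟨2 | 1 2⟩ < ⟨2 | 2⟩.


Δ(Σ) — 8 vertices, 9 min non-faces:

  P={2,5}:  v_{2} + v_{5} = v_{6}  ⇒ sig = ⟨2 | 1⟩
  P={5,7}:  v_{5} + v_{7} = v_{3} + 2·v_{6} + v_{8}  ⇒ sig = ⟨2 | 1 1 2⟩
  P={1,7}:  v_{1} + v_{7} = v_{2} + 2·v_{3}  ⇒ sig = ⟨2 | 1 2⟩
  P={4,7}:  v_{4} + v_{7} = 2·v_{2} + v_{8}  ⇒ sig = ⟨2 | 1 2⟩
  P={3,4,5}:  v_{3} + v_{4} + v_{5} = 0  ⇒ sig = ⟨3 | 0⟩
  P={1,6,8}:  v_{1} + v_{6} + v_{8} = v_{3}  ⇒ sig = ⟨3 | 1⟩
  P={3,4,6}:  v_{3} + v_{4} + v_{6} = v_{2}  ⇒ sig = ⟨3 | 1⟩
  P={1,2,8}:  v_{1} + v_{2} + v_{8} = 2·v_{3} + v_{4}  ⇒ sig = ⟨3 | 1 2⟩
  P={2,3,6,8}:  v_{2} + v_{3} + v_{6} + v_{8} = v_{7}  ⇒ sig = ⟨4 | 1⟩

Hence PRS(X_Σ) =
{ ⟨2 | 1⟩,  ⟨2 | 1 1 2⟩,  ⟨2 | 1 2⟩ ×2,  ⟨3 | 0⟩,  ⟨3 | 1⟩ ×2,  ⟨3 | 1 2⟩,  ⟨4 | 1⟩ }


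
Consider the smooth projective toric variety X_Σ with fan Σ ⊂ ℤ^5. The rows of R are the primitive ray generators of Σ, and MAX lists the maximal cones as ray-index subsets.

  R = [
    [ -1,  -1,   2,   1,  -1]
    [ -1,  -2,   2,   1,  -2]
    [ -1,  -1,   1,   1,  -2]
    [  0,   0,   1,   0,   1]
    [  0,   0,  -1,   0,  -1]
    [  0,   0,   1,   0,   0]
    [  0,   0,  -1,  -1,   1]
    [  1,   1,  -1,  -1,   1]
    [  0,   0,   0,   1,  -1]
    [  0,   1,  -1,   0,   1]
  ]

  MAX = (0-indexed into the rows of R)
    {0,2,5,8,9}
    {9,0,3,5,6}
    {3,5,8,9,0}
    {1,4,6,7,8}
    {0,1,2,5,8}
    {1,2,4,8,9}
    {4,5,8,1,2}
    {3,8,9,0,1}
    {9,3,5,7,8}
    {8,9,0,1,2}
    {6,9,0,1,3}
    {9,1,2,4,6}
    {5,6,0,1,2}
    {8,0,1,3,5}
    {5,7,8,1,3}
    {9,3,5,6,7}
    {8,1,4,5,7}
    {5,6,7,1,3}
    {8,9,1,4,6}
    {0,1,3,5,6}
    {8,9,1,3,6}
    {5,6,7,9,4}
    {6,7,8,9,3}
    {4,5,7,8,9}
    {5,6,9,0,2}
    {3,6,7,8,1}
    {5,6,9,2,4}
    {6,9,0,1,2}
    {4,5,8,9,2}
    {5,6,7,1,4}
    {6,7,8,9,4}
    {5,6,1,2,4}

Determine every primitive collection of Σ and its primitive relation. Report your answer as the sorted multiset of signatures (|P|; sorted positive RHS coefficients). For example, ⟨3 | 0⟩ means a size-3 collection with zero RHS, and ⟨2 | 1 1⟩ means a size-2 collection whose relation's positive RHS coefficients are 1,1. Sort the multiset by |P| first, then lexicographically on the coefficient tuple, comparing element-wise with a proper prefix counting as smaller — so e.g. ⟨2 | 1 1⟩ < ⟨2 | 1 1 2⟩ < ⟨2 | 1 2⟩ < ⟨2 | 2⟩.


10 collections generate NE(X_Σ); each relation:

  P={3,4}:  v_{3} + v_{4} = 0  →  sig = ⟨2 | 0⟩
  P={0,4}:  v_{0} + v_{4} = v_{2}  →  sig = ⟨2 | 1⟩
  P={0,7}:  v_{0} + v_{7} = v_{5}  →  sig = ⟨2 | 1⟩
  P={2,3}:  v_{2} + v_{3} = v_{0}  →  sig = ⟨2 | 1⟩
  P={2,7}:  v_{2} + v_{7} = v_{4} + v_{5}  →  sig = ⟨2 | 1 1⟩
  P={1,7,9}:  v_{1} + v_{7} + v_{9} = 0  →  sig = ⟨3 | 0⟩
  P={5,6,8}:  v_{5} + v_{6} + v_{8} = 0  →  sig = ⟨3 | 0⟩
  P={1,5,9}:  v_{1} + v_{5} + v_{9} = v_{0}  →  sig = ⟨3 | 1⟩
  P={0,6,8}:  v_{0} + v_{6} + v_{8} = v_{1} + v_{9}  →  sig = ⟨3 | 1 1⟩
  P={2,6,8}:  v_{2} + v_{6} + v_{8} = v_{1} + v_{4} + v_{9}  →  sig = ⟨3 | 1 1 1⟩

Signatures (|P|; sorted positive RHS coefficients), sorted:
{ ⟨2 | 0⟩,  ⟨2 | 1⟩ ×3,  ⟨2 | 1 1⟩,  ⟨3 | 0⟩ ×2,  ⟨3 | 1⟩,  ⟨3 | 1 1⟩,  ⟨3 | 1 1 1⟩ }
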